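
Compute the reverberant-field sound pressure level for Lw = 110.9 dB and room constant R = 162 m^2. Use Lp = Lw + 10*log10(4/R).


4/R = 4/162 = 0.0246914
Lp = 110.9 + 10*log10(0.0246914) = 94.825 dB


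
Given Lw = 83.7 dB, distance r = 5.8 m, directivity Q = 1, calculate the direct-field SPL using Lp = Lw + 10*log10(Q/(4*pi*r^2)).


4*pi*r^2 = 4*pi*5.8^2 = 422.733 m^2
Q / (4*pi*r^2) = 1 / 422.733 = 0.00236556
Lp = 83.7 + 10*log10(0.00236556) = 57.439 dB


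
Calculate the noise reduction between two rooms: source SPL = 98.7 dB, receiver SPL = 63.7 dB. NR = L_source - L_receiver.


NR = L_source - L_receiver (difference between source and receiving room levels)
NR = 98.7 - 63.7 = 35 dB


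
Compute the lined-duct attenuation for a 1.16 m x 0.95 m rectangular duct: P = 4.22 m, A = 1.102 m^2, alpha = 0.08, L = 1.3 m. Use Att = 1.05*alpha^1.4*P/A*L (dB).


alpha^1.4 = 0.08^1.4 = 0.029129
Attenuation rate = 1.05 * alpha^1.4 * P / A
= 1.05 * 0.029129 * 4.22 / 1.102 = 0.117124 dB/m
Total Att = 0.117124 * 1.3 = 0.15226 dB


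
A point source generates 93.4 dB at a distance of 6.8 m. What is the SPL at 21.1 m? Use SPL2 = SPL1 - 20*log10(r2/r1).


r2/r1 = 21.1/6.8 = 3.10294
Correction = 20*log10(3.10294) = 9.83547 dB
SPL2 = 93.4 - 9.83547 = 83.565 dB


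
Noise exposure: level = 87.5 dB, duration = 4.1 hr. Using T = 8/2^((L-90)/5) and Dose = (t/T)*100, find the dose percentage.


T_allowed = 8 / 2^((87.5 - 90)/5) = 11.3137 hr
Dose = 4.1 / 11.3137 * 100 = 36.239 %


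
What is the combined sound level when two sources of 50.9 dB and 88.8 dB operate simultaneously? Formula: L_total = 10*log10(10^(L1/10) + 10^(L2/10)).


10^(50.9/10) = 123027
10^(88.8/10) = 7.58578e+08
Sum = 123027 + 7.58578e+08 = 7.58701e+08
L_total = 10*log10(7.58701e+08) = 88.801 dB


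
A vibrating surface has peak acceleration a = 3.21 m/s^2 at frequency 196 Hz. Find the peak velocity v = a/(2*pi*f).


omega = 2*pi*f = 2*pi*196 = 1231.5 rad/s
v = a / omega = 3.21 / 1231.5 = 0.0026066 m/s


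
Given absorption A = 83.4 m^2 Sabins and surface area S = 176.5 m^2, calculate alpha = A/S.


Absorption coefficient = absorbed power / incident power
alpha = A / S = 83.4 / 176.5 = 0.47252


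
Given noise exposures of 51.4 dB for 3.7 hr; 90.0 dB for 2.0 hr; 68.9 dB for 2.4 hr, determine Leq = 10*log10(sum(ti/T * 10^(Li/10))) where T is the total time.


T_total = 3.7 + 2.0 + 2.4 = 8.1 hr
(3.7/8.1) * 10^(51.4/10) = 63054.6
(2.0/8.1) * 10^(90.0/10) = 2.46914e+08
(2.4/8.1) * 10^(68.9/10) = 2.29999e+06
Sum = 63054.6 + 2.46914e+08 + 2.29999e+06 = 2.49277e+08
Leq = 10*log10(2.49277e+08) = 83.967 dB


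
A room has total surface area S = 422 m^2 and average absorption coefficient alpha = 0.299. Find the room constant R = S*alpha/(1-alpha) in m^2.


R = 422 * 0.299 / (1 - 0.299) = 180 m^2


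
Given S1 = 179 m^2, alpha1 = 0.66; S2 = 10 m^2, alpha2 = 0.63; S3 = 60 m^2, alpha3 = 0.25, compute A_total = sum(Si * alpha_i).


179 * 0.66 = 118.14
10 * 0.63 = 6.3
60 * 0.25 = 15
A_total = 118.14 + 6.3 + 15 = 139.44 m^2


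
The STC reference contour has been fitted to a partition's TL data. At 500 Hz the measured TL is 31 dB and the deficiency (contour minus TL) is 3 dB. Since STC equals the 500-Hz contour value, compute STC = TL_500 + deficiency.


By ASTM E413, STC = value of the fitted reference contour at 500 Hz.
Contour value at 500 Hz = TL_500 + deficiency = 31 + 3 = 34
STC = 34


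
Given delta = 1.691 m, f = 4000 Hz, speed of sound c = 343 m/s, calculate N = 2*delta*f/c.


N = 2*delta*f/c = 2*delta/lambda, where lambda = c/f
lambda = 343 / 4000 = 0.08575 m
N = 2 * 1.691 / 0.08575 = 39.44


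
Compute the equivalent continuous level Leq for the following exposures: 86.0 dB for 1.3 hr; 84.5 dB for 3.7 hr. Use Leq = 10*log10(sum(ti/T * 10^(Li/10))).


T_total = 1.3 + 3.7 = 5.0 hr
(1.3/5.0) * 10^(86.0/10) = 1.03508e+08
(3.7/5.0) * 10^(84.5/10) = 2.0856e+08
Sum = 1.03508e+08 + 2.0856e+08 = 3.12068e+08
Leq = 10*log10(3.12068e+08) = 84.942 dB


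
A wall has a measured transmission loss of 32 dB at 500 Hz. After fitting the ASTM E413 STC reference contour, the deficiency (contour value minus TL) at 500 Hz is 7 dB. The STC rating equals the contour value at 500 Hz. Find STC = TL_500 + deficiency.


By ASTM E413, STC = value of the fitted reference contour at 500 Hz.
Contour value at 500 Hz = TL_500 + deficiency = 32 + 7 = 39
STC = 39


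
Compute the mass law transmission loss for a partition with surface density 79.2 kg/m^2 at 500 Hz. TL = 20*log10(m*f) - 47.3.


m * f = 79.2 * 500 = 39600
20*log10(39600) = 91.9539 dB
TL = 91.9539 - 47.3 = 44.654 dB


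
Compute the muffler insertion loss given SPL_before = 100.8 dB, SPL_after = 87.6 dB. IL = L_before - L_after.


Insertion loss = SPL without muffler - SPL with muffler
IL = 100.8 - 87.6 = 13.2 dB


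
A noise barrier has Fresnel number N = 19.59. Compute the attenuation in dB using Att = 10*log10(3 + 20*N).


3 + 20*N = 3 + 20*19.59 = 394.8
Att = 10*log10(394.8) = 25.964 dB


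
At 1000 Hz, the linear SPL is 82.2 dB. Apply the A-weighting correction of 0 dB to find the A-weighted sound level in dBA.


A-weighting table: 1000 Hz -> 0 dB correction
SPL_A = SPL + correction = 82.2 + (0) = 82.2 dBA


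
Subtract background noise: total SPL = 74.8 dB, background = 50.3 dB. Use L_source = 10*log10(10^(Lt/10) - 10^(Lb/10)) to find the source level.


10^(74.8/10) = 3.01995e+07
10^(50.3/10) = 107152
Difference = 3.01995e+07 - 107152 = 3.00923e+07
L_source = 10*log10(3.00923e+07) = 74.785 dB


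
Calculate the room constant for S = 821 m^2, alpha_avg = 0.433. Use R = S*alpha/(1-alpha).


R = 821 * 0.433 / (1 - 0.433) = 626.97 m^2


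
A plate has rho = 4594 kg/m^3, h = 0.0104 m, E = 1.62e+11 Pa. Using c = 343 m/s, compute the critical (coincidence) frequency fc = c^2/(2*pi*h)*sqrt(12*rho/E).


12*rho/E = 12*4594/1.62e+11 = 3.40296e-07
sqrt(12*rho/E) = sqrt(3.40296e-07) = 0.000583349
c^2/(2*pi*h) = 343^2/(2*pi*0.0104) = 1.80042e+06
fc = 1.80042e+06 * 0.000583349 = 1050.3 Hz


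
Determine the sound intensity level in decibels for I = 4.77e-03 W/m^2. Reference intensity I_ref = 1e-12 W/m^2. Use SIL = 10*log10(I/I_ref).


I / I_ref = 4.77e-03 / 1e-12 = 4.77e+09
SIL = 10 * log10(4.77e+09) = 96.785 dB


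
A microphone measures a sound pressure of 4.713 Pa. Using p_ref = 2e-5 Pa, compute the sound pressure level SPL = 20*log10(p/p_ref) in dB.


p / p_ref = 4.713 / 2e-5 = 235650
SPL = 20 * log10(235650) = 107.45 dB


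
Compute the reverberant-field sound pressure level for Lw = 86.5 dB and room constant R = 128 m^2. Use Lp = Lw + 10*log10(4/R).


4/R = 4/128 = 0.03125
Lp = 86.5 + 10*log10(0.03125) = 71.449 dB


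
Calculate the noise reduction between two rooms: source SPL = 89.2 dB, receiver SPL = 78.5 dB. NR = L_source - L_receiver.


NR = L_source - L_receiver (difference between source and receiving room levels)
NR = 89.2 - 78.5 = 10.7 dB


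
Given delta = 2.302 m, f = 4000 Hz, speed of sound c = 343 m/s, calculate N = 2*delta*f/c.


N = 2*delta*f/c = 2*delta/lambda, where lambda = c/f
lambda = 343 / 4000 = 0.08575 m
N = 2 * 2.302 / 0.08575 = 53.691


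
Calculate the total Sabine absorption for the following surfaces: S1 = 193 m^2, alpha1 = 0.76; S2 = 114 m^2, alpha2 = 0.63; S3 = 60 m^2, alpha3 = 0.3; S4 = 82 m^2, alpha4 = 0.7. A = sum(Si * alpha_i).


193 * 0.76 = 146.68
114 * 0.63 = 71.82
60 * 0.3 = 18
82 * 0.7 = 57.4
A_total = 146.68 + 71.82 + 18 + 57.4 = 293.9 m^2


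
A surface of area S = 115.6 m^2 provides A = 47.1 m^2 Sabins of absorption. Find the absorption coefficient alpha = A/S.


Absorption coefficient = absorbed power / incident power
alpha = A / S = 47.1 / 115.6 = 0.40744


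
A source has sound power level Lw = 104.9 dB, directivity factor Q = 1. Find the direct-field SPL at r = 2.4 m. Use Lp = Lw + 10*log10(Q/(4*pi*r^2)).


4*pi*r^2 = 4*pi*2.4^2 = 72.3823 m^2
Q / (4*pi*r^2) = 1 / 72.3823 = 0.0138155
Lp = 104.9 + 10*log10(0.0138155) = 86.304 dB


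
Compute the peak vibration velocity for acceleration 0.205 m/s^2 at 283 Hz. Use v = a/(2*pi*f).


omega = 2*pi*f = 2*pi*283 = 1778.14 rad/s
v = a / omega = 0.205 / 1778.14 = 0.00011529 m/s


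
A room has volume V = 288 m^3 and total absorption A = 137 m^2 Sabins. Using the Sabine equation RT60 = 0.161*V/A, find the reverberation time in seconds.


RT60 = 0.161 * 288 / 137 = 0.33845 s


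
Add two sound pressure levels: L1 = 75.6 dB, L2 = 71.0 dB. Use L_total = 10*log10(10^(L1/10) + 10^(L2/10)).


10^(75.6/10) = 3.63078e+07
10^(71.0/10) = 1.25893e+07
Sum = 3.63078e+07 + 1.25893e+07 = 4.88971e+07
L_total = 10*log10(4.88971e+07) = 76.893 dB


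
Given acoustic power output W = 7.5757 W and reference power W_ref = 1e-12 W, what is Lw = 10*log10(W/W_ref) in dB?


W / W_ref = 7.5757 / 1e-12 = 7.5757e+12
Lw = 10 * log10(7.5757e+12) = 128.79 dB


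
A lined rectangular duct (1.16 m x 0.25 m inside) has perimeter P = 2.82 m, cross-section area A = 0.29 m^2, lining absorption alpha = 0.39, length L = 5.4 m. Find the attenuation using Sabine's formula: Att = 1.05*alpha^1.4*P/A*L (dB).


alpha^1.4 = 0.39^1.4 = 0.267603
Attenuation rate = 1.05 * alpha^1.4 * P / A
= 1.05 * 0.267603 * 2.82 / 0.29 = 2.73232 dB/m
Total Att = 2.73232 * 5.4 = 14.755 dB


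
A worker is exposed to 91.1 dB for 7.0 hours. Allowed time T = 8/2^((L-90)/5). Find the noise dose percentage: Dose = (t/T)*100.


T_allowed = 8 / 2^((91.1 - 90)/5) = 6.86852 hr
Dose = 7.0 / 6.86852 * 100 = 101.91 %


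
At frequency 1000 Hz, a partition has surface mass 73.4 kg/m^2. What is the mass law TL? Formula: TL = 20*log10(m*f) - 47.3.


m * f = 73.4 * 1000 = 73400
20*log10(73400) = 97.3139 dB
TL = 97.3139 - 47.3 = 50.014 dB


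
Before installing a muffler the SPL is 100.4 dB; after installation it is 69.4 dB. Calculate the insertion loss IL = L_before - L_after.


Insertion loss = SPL without muffler - SPL with muffler
IL = 100.4 - 69.4 = 31 dB


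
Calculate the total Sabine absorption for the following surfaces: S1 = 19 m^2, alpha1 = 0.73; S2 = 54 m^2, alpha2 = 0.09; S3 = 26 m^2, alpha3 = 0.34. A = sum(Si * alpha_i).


19 * 0.73 = 13.87
54 * 0.09 = 4.86
26 * 0.34 = 8.84
A_total = 13.87 + 4.86 + 8.84 = 27.57 m^2


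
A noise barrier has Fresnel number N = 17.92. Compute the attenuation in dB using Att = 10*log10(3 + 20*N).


3 + 20*N = 3 + 20*17.92 = 361.4
Att = 10*log10(361.4) = 25.58 dB


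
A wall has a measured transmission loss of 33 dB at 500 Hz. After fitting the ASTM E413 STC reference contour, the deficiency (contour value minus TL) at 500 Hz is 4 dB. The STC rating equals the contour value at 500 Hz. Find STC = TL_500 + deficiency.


By ASTM E413, STC = value of the fitted reference contour at 500 Hz.
Contour value at 500 Hz = TL_500 + deficiency = 33 + 4 = 37
STC = 37


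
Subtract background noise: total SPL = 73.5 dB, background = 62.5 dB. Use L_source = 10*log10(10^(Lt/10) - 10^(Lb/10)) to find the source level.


10^(73.5/10) = 2.23872e+07
10^(62.5/10) = 1.77828e+06
Difference = 2.23872e+07 - 1.77828e+06 = 2.06089e+07
L_source = 10*log10(2.06089e+07) = 73.141 dB


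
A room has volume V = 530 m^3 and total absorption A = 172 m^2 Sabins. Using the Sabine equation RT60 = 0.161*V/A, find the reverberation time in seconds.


RT60 = 0.161 * 530 / 172 = 0.4961 s


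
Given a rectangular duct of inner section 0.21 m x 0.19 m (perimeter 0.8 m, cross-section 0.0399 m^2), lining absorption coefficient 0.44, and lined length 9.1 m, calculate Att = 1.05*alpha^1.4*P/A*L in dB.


alpha^1.4 = 0.44^1.4 = 0.316835
Attenuation rate = 1.05 * alpha^1.4 * P / A
= 1.05 * 0.316835 * 0.8 / 0.0399 = 6.67021 dB/m
Total Att = 6.67021 * 9.1 = 60.699 dB


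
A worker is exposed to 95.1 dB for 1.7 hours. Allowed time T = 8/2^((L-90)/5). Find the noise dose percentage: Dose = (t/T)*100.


T_allowed = 8 / 2^((95.1 - 90)/5) = 3.94493 hr
Dose = 1.7 / 3.94493 * 100 = 43.093 %


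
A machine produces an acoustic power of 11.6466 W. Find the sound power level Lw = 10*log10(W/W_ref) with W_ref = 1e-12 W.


W / W_ref = 11.6466 / 1e-12 = 1.16466e+13
Lw = 10 * log10(1.16466e+13) = 130.66 dB


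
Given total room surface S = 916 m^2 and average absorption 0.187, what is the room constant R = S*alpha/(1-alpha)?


R = 916 * 0.187 / (1 - 0.187) = 210.69 m^2


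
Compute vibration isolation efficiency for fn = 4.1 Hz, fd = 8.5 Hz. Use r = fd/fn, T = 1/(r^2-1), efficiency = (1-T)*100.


r = 8.5 / 4.1 = 2.07317
r^2 - 1 = 2.07317^2 - 1 = 3.29803
T = 1/3.29803 = 0.303211
Efficiency = (1 - 0.303211)*100 = 69.679 %


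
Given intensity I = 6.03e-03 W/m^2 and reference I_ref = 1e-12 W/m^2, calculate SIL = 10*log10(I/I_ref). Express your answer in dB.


I / I_ref = 6.03e-03 / 1e-12 = 6.03e+09
SIL = 10 * log10(6.03e+09) = 97.803 dB


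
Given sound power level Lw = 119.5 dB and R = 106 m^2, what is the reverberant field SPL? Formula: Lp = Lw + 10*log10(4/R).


4/R = 4/106 = 0.0377358
Lp = 119.5 + 10*log10(0.0377358) = 105.27 dB


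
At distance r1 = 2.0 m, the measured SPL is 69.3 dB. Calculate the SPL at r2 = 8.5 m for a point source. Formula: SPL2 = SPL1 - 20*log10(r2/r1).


r2/r1 = 8.5/2.0 = 4.25
Correction = 20*log10(4.25) = 12.5678 dB
SPL2 = 69.3 - 12.5678 = 56.732 dB


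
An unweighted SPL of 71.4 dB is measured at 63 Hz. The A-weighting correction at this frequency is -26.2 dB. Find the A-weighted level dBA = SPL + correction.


A-weighting table: 63 Hz -> -26.2 dB correction
SPL_A = SPL + correction = 71.4 + (-26.2) = 45.2 dBA


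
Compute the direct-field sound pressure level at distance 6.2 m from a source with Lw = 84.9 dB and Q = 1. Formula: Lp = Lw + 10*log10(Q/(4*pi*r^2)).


4*pi*r^2 = 4*pi*6.2^2 = 483.051 m^2
Q / (4*pi*r^2) = 1 / 483.051 = 0.00207017
Lp = 84.9 + 10*log10(0.00207017) = 58.06 dB


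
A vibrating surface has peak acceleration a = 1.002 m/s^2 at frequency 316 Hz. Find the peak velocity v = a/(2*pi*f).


omega = 2*pi*f = 2*pi*316 = 1985.49 rad/s
v = a / omega = 1.002 / 1985.49 = 0.00050466 m/s


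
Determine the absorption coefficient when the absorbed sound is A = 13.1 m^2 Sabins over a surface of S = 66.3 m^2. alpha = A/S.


Absorption coefficient = absorbed power / incident power
alpha = A / S = 13.1 / 66.3 = 0.19759


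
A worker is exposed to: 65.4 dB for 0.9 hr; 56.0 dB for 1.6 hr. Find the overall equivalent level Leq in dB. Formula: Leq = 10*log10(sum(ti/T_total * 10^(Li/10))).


T_total = 0.9 + 1.6 = 2.5 hr
(0.9/2.5) * 10^(65.4/10) = 1.24825e+06
(1.6/2.5) * 10^(56.0/10) = 254789
Sum = 1.24825e+06 + 254789 = 1.50304e+06
Leq = 10*log10(1.50304e+06) = 61.77 dB


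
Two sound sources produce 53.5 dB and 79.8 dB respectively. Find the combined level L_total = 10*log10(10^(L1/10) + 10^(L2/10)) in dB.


10^(53.5/10) = 223872
10^(79.8/10) = 9.54993e+07
Sum = 223872 + 9.54993e+07 = 9.57232e+07
L_total = 10*log10(9.57232e+07) = 79.81 dB


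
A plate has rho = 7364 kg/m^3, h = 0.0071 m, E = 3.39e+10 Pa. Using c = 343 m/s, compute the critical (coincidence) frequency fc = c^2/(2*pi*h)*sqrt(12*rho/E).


12*rho/E = 12*7364/3.39e+10 = 2.60673e-06
sqrt(12*rho/E) = sqrt(2.60673e-06) = 0.00161454
c^2/(2*pi*h) = 343^2/(2*pi*0.0071) = 2.63724e+06
fc = 2.63724e+06 * 0.00161454 = 4257.9 Hz


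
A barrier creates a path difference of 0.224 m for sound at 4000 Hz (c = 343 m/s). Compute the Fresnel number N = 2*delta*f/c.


N = 2*delta*f/c = 2*delta/lambda, where lambda = c/f
lambda = 343 / 4000 = 0.08575 m
N = 2 * 0.224 / 0.08575 = 5.2245


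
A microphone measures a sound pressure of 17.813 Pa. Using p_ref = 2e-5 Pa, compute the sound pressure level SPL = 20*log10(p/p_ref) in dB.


p / p_ref = 17.813 / 2e-5 = 890650
SPL = 20 * log10(890650) = 118.99 dB


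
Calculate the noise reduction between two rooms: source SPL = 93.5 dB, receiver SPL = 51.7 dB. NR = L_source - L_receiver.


NR = L_source - L_receiver (difference between source and receiving room levels)
NR = 93.5 - 51.7 = 41.8 dB


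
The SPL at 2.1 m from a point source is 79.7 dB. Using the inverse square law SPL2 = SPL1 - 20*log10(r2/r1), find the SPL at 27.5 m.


r2/r1 = 27.5/2.1 = 13.0952
Correction = 20*log10(13.0952) = 22.3422 dB
SPL2 = 79.7 - 22.3422 = 57.358 dB


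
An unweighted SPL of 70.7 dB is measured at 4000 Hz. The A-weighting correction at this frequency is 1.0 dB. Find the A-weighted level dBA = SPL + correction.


A-weighting table: 4000 Hz -> 1.0 dB correction
SPL_A = SPL + correction = 70.7 + (1.0) = 71.7 dBA


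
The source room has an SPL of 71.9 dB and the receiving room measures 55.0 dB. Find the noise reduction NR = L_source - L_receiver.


NR = L_source - L_receiver (difference between source and receiving room levels)
NR = 71.9 - 55.0 = 16.9 dB


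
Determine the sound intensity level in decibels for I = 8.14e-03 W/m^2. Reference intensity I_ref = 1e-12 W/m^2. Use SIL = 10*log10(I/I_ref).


I / I_ref = 8.14e-03 / 1e-12 = 8.14e+09
SIL = 10 * log10(8.14e+09) = 99.106 dB


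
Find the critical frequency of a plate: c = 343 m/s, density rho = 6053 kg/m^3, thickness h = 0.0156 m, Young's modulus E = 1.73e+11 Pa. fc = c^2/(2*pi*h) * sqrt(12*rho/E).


12*rho/E = 12*6053/1.73e+11 = 4.19861e-07
sqrt(12*rho/E) = sqrt(4.19861e-07) = 0.000647967
c^2/(2*pi*h) = 343^2/(2*pi*0.0156) = 1.20028e+06
fc = 1.20028e+06 * 0.000647967 = 777.74 Hz


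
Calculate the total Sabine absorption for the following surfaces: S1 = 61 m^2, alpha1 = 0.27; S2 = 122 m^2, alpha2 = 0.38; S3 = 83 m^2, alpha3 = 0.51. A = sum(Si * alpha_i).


61 * 0.27 = 16.47
122 * 0.38 = 46.36
83 * 0.51 = 42.33
A_total = 16.47 + 46.36 + 42.33 = 105.16 m^2


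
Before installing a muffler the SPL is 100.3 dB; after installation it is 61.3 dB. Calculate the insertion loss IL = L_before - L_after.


Insertion loss = SPL without muffler - SPL with muffler
IL = 100.3 - 61.3 = 39 dB


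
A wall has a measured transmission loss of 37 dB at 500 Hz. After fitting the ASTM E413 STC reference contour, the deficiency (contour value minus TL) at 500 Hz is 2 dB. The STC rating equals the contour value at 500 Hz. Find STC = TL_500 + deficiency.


By ASTM E413, STC = value of the fitted reference contour at 500 Hz.
Contour value at 500 Hz = TL_500 + deficiency = 37 + 2 = 39
STC = 39


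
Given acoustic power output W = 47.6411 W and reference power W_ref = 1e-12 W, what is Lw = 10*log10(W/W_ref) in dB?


W / W_ref = 47.6411 / 1e-12 = 4.76411e+13
Lw = 10 * log10(4.76411e+13) = 136.78 dB


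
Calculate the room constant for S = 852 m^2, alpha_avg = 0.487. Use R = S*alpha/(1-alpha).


R = 852 * 0.487 / (1 - 0.487) = 808.82 m^2


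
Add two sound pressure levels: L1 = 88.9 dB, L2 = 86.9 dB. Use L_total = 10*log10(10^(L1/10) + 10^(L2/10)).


10^(88.9/10) = 7.76247e+08
10^(86.9/10) = 4.89779e+08
Sum = 7.76247e+08 + 4.89779e+08 = 1.26603e+09
L_total = 10*log10(1.26603e+09) = 91.024 dB


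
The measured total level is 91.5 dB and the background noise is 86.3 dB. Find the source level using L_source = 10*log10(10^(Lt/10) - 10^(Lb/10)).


10^(91.5/10) = 1.41254e+09
10^(86.3/10) = 4.2658e+08
Difference = 1.41254e+09 - 4.2658e+08 = 9.8596e+08
L_source = 10*log10(9.8596e+08) = 89.939 dB


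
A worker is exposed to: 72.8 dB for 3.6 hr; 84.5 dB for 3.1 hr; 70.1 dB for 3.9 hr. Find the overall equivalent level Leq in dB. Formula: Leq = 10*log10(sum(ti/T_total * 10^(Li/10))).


T_total = 3.6 + 3.1 + 3.9 = 10.6 hr
(3.6/10.6) * 10^(72.8/10) = 6.47138e+06
(3.1/10.6) * 10^(84.5/10) = 8.24244e+07
(3.9/10.6) * 10^(70.1/10) = 3.76495e+06
Sum = 6.47138e+06 + 8.24244e+07 + 3.76495e+06 = 9.26607e+07
Leq = 10*log10(9.26607e+07) = 79.669 dB


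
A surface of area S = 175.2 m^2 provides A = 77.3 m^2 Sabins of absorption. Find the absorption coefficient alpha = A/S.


Absorption coefficient = absorbed power / incident power
alpha = A / S = 77.3 / 175.2 = 0.44121


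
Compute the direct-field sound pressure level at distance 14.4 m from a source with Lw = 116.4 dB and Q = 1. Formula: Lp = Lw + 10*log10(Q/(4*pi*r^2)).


4*pi*r^2 = 4*pi*14.4^2 = 2605.76 m^2
Q / (4*pi*r^2) = 1 / 2605.76 = 0.000383765
Lp = 116.4 + 10*log10(0.000383765) = 82.241 dB


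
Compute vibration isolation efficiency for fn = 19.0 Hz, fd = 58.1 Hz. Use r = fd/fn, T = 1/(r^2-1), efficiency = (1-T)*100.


r = 58.1 / 19.0 = 3.05789
r^2 - 1 = 3.05789^2 - 1 = 8.35069
T = 1/8.35069 = 0.119751
Efficiency = (1 - 0.119751)*100 = 88.025 %


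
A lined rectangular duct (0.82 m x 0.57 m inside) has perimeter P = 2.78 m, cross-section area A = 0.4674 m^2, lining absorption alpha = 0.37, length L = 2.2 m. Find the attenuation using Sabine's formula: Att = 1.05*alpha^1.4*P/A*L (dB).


alpha^1.4 = 0.37^1.4 = 0.248589
Attenuation rate = 1.05 * alpha^1.4 * P / A
= 1.05 * 0.248589 * 2.78 / 0.4674 = 1.55248 dB/m
Total Att = 1.55248 * 2.2 = 3.4155 dB


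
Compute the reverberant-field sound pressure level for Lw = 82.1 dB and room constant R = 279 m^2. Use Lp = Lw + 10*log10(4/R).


4/R = 4/279 = 0.0143369
Lp = 82.1 + 10*log10(0.0143369) = 63.665 dB


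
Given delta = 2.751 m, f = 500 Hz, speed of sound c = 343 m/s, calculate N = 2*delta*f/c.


N = 2*delta*f/c = 2*delta/lambda, where lambda = c/f
lambda = 343 / 500 = 0.686 m
N = 2 * 2.751 / 0.686 = 8.0204


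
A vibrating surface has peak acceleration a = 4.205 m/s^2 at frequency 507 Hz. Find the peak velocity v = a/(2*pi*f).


omega = 2*pi*f = 2*pi*507 = 3185.57 rad/s
v = a / omega = 4.205 / 3185.57 = 0.00132 m/s


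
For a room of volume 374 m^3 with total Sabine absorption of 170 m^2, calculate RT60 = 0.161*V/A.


RT60 = 0.161 * 374 / 170 = 0.3542 s


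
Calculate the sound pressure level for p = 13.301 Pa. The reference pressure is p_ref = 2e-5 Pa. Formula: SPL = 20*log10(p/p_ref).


p / p_ref = 13.301 / 2e-5 = 665050
SPL = 20 * log10(665050) = 116.46 dB


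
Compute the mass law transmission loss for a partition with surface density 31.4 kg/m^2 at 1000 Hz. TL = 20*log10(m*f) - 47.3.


m * f = 31.4 * 1000 = 31400
20*log10(31400) = 89.9386 dB
TL = 89.9386 - 47.3 = 42.639 dB


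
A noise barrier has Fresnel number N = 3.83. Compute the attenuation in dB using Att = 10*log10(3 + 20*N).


3 + 20*N = 3 + 20*3.83 = 79.6
Att = 10*log10(79.6) = 19.009 dB


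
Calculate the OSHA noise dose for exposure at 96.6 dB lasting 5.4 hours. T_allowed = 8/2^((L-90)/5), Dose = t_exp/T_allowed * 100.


T_allowed = 8 / 2^((96.6 - 90)/5) = 3.20428 hr
Dose = 5.4 / 3.20428 * 100 = 168.52 %


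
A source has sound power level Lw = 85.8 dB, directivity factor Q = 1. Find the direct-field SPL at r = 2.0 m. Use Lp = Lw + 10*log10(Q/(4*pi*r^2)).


4*pi*r^2 = 4*pi*2.0^2 = 50.2655 m^2
Q / (4*pi*r^2) = 1 / 50.2655 = 0.0198944
Lp = 85.8 + 10*log10(0.0198944) = 68.787 dB


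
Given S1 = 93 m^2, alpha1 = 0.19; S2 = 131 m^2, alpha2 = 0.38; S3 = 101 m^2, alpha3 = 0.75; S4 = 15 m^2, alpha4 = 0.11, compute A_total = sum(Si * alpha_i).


93 * 0.19 = 17.67
131 * 0.38 = 49.78
101 * 0.75 = 75.75
15 * 0.11 = 1.65
A_total = 17.67 + 49.78 + 75.75 + 1.65 = 144.85 m^2


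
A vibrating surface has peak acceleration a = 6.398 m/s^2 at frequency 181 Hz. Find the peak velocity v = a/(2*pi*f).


omega = 2*pi*f = 2*pi*181 = 1137.26 rad/s
v = a / omega = 6.398 / 1137.26 = 0.0056258 m/s


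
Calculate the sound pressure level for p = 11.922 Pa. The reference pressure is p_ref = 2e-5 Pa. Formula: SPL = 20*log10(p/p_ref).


p / p_ref = 11.922 / 2e-5 = 596100
SPL = 20 * log10(596100) = 115.51 dB


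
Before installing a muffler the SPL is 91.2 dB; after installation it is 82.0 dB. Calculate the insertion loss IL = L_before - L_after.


Insertion loss = SPL without muffler - SPL with muffler
IL = 91.2 - 82.0 = 9.2 dB


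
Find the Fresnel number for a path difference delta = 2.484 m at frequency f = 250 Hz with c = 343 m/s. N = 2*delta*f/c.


N = 2*delta*f/c = 2*delta/lambda, where lambda = c/f
lambda = 343 / 250 = 1.372 m
N = 2 * 2.484 / 1.372 = 3.621


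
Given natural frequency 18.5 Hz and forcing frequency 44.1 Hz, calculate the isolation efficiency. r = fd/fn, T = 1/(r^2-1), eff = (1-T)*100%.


r = 44.1 / 18.5 = 2.38378
r^2 - 1 = 2.38378^2 - 1 = 4.68241
T = 1/4.68241 = 0.213565
Efficiency = (1 - 0.213565)*100 = 78.644 %


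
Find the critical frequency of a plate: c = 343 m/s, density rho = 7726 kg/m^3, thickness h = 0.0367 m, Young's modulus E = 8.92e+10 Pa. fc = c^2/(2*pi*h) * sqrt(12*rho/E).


12*rho/E = 12*7726/8.92e+10 = 1.03937e-06
sqrt(12*rho/E) = sqrt(1.03937e-06) = 0.00101949
c^2/(2*pi*h) = 343^2/(2*pi*0.0367) = 510202
fc = 510202 * 0.00101949 = 520.15 Hz


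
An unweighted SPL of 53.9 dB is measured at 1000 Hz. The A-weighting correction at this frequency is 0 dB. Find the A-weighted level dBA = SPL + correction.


A-weighting table: 1000 Hz -> 0 dB correction
SPL_A = SPL + correction = 53.9 + (0) = 53.9 dBA


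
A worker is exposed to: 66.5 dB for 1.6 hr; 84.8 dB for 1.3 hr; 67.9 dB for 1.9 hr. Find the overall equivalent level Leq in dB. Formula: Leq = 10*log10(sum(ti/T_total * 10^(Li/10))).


T_total = 1.6 + 1.3 + 1.9 = 4.8 hr
(1.6/4.8) * 10^(66.5/10) = 1.48895e+06
(1.3/4.8) * 10^(84.8/10) = 8.17904e+07
(1.9/4.8) * 10^(67.9/10) = 2.44069e+06
Sum = 1.48895e+06 + 8.17904e+07 + 2.44069e+06 = 8.572e+07
Leq = 10*log10(8.572e+07) = 79.331 dB


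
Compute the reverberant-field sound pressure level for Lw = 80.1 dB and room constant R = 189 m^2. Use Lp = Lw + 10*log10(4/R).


4/R = 4/189 = 0.021164
Lp = 80.1 + 10*log10(0.021164) = 63.356 dB


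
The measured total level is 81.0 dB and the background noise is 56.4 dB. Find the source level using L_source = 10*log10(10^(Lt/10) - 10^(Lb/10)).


10^(81.0/10) = 1.25893e+08
10^(56.4/10) = 436516
Difference = 1.25893e+08 - 436516 = 1.25456e+08
L_source = 10*log10(1.25456e+08) = 80.985 dB


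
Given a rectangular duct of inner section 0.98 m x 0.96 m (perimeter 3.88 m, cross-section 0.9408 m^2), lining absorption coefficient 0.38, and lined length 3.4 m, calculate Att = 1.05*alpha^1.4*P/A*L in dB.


alpha^1.4 = 0.38^1.4 = 0.258046
Attenuation rate = 1.05 * alpha^1.4 * P / A
= 1.05 * 0.258046 * 3.88 / 0.9408 = 1.11743 dB/m
Total Att = 1.11743 * 3.4 = 3.7993 dB


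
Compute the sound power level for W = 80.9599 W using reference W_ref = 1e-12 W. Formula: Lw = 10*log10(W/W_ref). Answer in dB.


W / W_ref = 80.9599 / 1e-12 = 8.09599e+13
Lw = 10 * log10(8.09599e+13) = 139.08 dB


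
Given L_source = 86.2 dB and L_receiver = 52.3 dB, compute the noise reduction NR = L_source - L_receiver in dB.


NR = L_source - L_receiver (difference between source and receiving room levels)
NR = 86.2 - 52.3 = 33.9 dB


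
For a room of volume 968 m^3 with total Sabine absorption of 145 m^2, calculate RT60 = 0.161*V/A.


RT60 = 0.161 * 968 / 145 = 1.0748 s


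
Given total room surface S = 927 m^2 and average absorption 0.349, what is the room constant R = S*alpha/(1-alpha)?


R = 927 * 0.349 / (1 - 0.349) = 496.96 m^2


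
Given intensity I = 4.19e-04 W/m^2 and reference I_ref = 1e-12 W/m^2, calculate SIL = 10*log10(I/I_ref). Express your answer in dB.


I / I_ref = 4.19e-04 / 1e-12 = 4.19e+08
SIL = 10 * log10(4.19e+08) = 86.222 dB


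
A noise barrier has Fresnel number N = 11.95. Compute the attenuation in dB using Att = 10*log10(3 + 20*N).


3 + 20*N = 3 + 20*11.95 = 242
Att = 10*log10(242) = 23.838 dB


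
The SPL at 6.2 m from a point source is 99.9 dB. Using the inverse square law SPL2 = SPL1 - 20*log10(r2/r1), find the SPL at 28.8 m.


r2/r1 = 28.8/6.2 = 4.64516
Correction = 20*log10(4.64516) = 13.34 dB
SPL2 = 99.9 - 13.34 = 86.56 dB


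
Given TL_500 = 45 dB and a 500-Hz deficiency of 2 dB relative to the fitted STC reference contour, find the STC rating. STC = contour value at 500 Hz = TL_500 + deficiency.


By ASTM E413, STC = value of the fitted reference contour at 500 Hz.
Contour value at 500 Hz = TL_500 + deficiency = 45 + 2 = 47
STC = 47


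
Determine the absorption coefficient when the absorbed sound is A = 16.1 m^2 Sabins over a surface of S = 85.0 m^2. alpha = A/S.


Absorption coefficient = absorbed power / incident power
alpha = A / S = 16.1 / 85.0 = 0.18941


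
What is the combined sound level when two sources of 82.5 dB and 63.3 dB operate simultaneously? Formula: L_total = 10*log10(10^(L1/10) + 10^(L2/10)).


10^(82.5/10) = 1.77828e+08
10^(63.3/10) = 2.13796e+06
Sum = 1.77828e+08 + 2.13796e+06 = 1.79966e+08
L_total = 10*log10(1.79966e+08) = 82.552 dB


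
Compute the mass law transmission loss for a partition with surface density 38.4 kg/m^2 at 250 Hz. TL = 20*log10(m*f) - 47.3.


m * f = 38.4 * 250 = 9600
20*log10(9600) = 79.6454 dB
TL = 79.6454 - 47.3 = 32.345 dB


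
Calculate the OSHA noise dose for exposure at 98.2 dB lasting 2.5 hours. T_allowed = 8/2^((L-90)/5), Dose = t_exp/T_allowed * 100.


T_allowed = 8 / 2^((98.2 - 90)/5) = 2.56685 hr
Dose = 2.5 / 2.56685 * 100 = 97.396 %


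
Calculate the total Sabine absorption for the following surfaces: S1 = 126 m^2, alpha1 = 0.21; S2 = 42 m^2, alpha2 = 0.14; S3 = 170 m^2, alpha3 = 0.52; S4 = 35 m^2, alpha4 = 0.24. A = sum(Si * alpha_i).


126 * 0.21 = 26.46
42 * 0.14 = 5.88
170 * 0.52 = 88.4
35 * 0.24 = 8.4
A_total = 26.46 + 5.88 + 88.4 + 8.4 = 129.14 m^2


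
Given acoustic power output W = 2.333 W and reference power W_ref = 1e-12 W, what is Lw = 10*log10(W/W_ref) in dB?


W / W_ref = 2.333 / 1e-12 = 2.333e+12
Lw = 10 * log10(2.333e+12) = 123.68 dB


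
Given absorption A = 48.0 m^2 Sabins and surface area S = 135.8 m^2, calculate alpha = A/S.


Absorption coefficient = absorbed power / incident power
alpha = A / S = 48.0 / 135.8 = 0.35346


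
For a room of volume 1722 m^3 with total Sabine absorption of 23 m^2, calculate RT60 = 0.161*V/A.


RT60 = 0.161 * 1722 / 23 = 12.054 s


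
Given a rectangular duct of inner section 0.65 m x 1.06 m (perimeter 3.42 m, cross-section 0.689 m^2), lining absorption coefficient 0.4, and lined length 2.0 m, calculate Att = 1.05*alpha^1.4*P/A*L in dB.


alpha^1.4 = 0.4^1.4 = 0.277258
Attenuation rate = 1.05 * alpha^1.4 * P / A
= 1.05 * 0.277258 * 3.42 / 0.689 = 1.44504 dB/m
Total Att = 1.44504 * 2.0 = 2.8901 dB


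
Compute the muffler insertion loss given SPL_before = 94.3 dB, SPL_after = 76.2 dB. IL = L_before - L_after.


Insertion loss = SPL without muffler - SPL with muffler
IL = 94.3 - 76.2 = 18.1 dB


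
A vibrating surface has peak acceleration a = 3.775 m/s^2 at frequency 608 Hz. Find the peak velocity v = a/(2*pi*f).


omega = 2*pi*f = 2*pi*608 = 3820.18 rad/s
v = a / omega = 3.775 / 3820.18 = 0.00098817 m/s


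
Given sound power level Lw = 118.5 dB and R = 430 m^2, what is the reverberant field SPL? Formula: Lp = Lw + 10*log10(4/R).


4/R = 4/430 = 0.00930233
Lp = 118.5 + 10*log10(0.00930233) = 98.186 dB


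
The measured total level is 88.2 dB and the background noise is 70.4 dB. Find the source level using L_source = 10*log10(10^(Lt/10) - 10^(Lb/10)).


10^(88.2/10) = 6.60693e+08
10^(70.4/10) = 1.09648e+07
Difference = 6.60693e+08 - 1.09648e+07 = 6.49728e+08
L_source = 10*log10(6.49728e+08) = 88.127 dB


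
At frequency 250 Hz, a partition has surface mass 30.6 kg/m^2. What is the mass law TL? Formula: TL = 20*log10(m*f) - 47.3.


m * f = 30.6 * 250 = 7650
20*log10(7650) = 77.6732 dB
TL = 77.6732 - 47.3 = 30.373 dB


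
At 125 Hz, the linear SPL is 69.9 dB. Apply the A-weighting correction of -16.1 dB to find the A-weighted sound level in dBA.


A-weighting table: 125 Hz -> -16.1 dB correction
SPL_A = SPL + correction = 69.9 + (-16.1) = 53.8 dBA


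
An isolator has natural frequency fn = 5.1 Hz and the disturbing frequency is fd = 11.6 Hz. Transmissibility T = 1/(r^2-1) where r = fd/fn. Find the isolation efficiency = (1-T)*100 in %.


r = 11.6 / 5.1 = 2.27451
r^2 - 1 = 2.27451^2 - 1 = 4.1734
T = 1/4.1734 = 0.239613
Efficiency = (1 - 0.239613)*100 = 76.039 %


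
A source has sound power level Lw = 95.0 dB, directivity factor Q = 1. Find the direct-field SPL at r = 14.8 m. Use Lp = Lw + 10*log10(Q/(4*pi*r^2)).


4*pi*r^2 = 4*pi*14.8^2 = 2752.54 m^2
Q / (4*pi*r^2) = 1 / 2752.54 = 0.000363301
Lp = 95.0 + 10*log10(0.000363301) = 60.603 dB


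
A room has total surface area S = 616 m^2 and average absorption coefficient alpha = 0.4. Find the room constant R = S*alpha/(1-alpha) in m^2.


R = 616 * 0.4 / (1 - 0.4) = 410.67 m^2


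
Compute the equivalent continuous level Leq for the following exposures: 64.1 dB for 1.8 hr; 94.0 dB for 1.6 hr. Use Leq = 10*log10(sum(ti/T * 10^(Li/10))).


T_total = 1.8 + 1.6 = 3.4 hr
(1.8/3.4) * 10^(64.1/10) = 1.3608e+06
(1.6/3.4) * 10^(94.0/10) = 1.18206e+09
Sum = 1.3608e+06 + 1.18206e+09 = 1.18342e+09
Leq = 10*log10(1.18342e+09) = 90.731 dB


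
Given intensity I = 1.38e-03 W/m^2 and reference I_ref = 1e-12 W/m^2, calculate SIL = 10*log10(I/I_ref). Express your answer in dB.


I / I_ref = 1.38e-03 / 1e-12 = 1.38e+09
SIL = 10 * log10(1.38e+09) = 91.399 dB


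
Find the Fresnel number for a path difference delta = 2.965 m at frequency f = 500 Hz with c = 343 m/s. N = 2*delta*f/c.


N = 2*delta*f/c = 2*delta/lambda, where lambda = c/f
lambda = 343 / 500 = 0.686 m
N = 2 * 2.965 / 0.686 = 8.6443


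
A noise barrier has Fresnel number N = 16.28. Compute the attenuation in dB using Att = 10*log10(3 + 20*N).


3 + 20*N = 3 + 20*16.28 = 328.6
Att = 10*log10(328.6) = 25.167 dB


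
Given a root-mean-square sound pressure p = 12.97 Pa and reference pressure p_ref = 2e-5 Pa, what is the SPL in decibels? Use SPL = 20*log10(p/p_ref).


p / p_ref = 12.97 / 2e-5 = 648500
SPL = 20 * log10(648500) = 116.24 dB


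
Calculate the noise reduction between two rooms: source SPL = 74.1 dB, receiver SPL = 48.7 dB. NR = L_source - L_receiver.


NR = L_source - L_receiver (difference between source and receiving room levels)
NR = 74.1 - 48.7 = 25.4 dB


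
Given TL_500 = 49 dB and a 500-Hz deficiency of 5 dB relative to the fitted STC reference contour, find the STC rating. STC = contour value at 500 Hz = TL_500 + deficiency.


By ASTM E413, STC = value of the fitted reference contour at 500 Hz.
Contour value at 500 Hz = TL_500 + deficiency = 49 + 5 = 54
STC = 54


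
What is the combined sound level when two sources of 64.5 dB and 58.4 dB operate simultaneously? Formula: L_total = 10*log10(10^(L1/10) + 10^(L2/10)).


10^(64.5/10) = 2.81838e+06
10^(58.4/10) = 691831
Sum = 2.81838e+06 + 691831 = 3.51021e+06
L_total = 10*log10(3.51021e+06) = 65.453 dB


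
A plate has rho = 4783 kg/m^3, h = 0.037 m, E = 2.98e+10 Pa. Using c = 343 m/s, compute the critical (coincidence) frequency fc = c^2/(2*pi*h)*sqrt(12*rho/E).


12*rho/E = 12*4783/2.98e+10 = 1.92604e-06
sqrt(12*rho/E) = sqrt(1.92604e-06) = 0.00138782
c^2/(2*pi*h) = 343^2/(2*pi*0.037) = 506065
fc = 506065 * 0.00138782 = 702.33 Hz


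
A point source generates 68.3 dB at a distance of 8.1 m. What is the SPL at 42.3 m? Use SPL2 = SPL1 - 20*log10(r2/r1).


r2/r1 = 42.3/8.1 = 5.22222
Correction = 20*log10(5.22222) = 14.3571 dB
SPL2 = 68.3 - 14.3571 = 53.943 dB


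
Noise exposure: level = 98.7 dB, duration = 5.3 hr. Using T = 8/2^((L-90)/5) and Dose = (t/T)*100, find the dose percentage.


T_allowed = 8 / 2^((98.7 - 90)/5) = 2.39496 hr
Dose = 5.3 / 2.39496 * 100 = 221.3 %


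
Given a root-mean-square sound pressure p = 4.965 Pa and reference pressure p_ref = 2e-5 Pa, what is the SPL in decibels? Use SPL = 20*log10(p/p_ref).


p / p_ref = 4.965 / 2e-5 = 248250
SPL = 20 * log10(248250) = 107.9 dB


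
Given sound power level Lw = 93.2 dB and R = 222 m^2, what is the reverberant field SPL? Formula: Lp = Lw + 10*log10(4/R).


4/R = 4/222 = 0.018018
Lp = 93.2 + 10*log10(0.018018) = 75.757 dB


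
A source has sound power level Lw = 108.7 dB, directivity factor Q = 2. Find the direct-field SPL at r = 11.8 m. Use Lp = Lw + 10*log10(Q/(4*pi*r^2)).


4*pi*r^2 = 4*pi*11.8^2 = 1749.74 m^2
Q / (4*pi*r^2) = 2 / 1749.74 = 0.00114303
Lp = 108.7 + 10*log10(0.00114303) = 79.281 dB


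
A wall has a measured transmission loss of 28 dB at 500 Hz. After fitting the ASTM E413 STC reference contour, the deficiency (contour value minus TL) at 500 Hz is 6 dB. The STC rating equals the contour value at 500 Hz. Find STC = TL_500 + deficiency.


By ASTM E413, STC = value of the fitted reference contour at 500 Hz.
Contour value at 500 Hz = TL_500 + deficiency = 28 + 6 = 34
STC = 34


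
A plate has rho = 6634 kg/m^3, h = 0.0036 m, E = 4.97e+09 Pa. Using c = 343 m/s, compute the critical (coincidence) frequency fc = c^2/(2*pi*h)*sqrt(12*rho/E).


12*rho/E = 12*6634/4.97e+09 = 1.60177e-05
sqrt(12*rho/E) = sqrt(1.60177e-05) = 0.00400221
c^2/(2*pi*h) = 343^2/(2*pi*0.0036) = 5.20123e+06
fc = 5.20123e+06 * 0.00400221 = 20816 Hz


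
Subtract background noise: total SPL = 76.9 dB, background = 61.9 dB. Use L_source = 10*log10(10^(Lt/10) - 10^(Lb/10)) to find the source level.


10^(76.9/10) = 4.89779e+07
10^(61.9/10) = 1.54882e+06
Difference = 4.89779e+07 - 1.54882e+06 = 4.74291e+07
L_source = 10*log10(4.74291e+07) = 76.76 dB


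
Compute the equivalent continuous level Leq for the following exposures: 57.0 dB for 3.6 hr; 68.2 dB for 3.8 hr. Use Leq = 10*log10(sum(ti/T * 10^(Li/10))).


T_total = 3.6 + 3.8 = 7.4 hr
(3.6/7.4) * 10^(57.0/10) = 243821
(3.8/7.4) * 10^(68.2/10) = 3.39275e+06
Sum = 243821 + 3.39275e+06 = 3.63657e+06
Leq = 10*log10(3.63657e+06) = 65.607 dB


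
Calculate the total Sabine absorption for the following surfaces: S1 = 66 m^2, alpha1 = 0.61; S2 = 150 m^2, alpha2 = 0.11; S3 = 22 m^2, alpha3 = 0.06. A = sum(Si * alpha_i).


66 * 0.61 = 40.26
150 * 0.11 = 16.5
22 * 0.06 = 1.32
A_total = 40.26 + 16.5 + 1.32 = 58.08 m^2


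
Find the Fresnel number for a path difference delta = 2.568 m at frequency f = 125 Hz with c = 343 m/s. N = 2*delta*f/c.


N = 2*delta*f/c = 2*delta/lambda, where lambda = c/f
lambda = 343 / 125 = 2.744 m
N = 2 * 2.568 / 2.744 = 1.8717


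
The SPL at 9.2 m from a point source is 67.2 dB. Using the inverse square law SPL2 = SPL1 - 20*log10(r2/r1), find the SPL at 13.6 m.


r2/r1 = 13.6/9.2 = 1.47826
Correction = 20*log10(1.47826) = 3.39502 dB
SPL2 = 67.2 - 3.39502 = 63.805 dB


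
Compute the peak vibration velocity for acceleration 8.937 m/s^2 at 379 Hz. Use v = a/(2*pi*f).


omega = 2*pi*f = 2*pi*379 = 2381.33 rad/s
v = a / omega = 8.937 / 2381.33 = 0.0037529 m/s


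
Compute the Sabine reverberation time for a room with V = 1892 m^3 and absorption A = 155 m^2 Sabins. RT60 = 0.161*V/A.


RT60 = 0.161 * 1892 / 155 = 1.9652 s


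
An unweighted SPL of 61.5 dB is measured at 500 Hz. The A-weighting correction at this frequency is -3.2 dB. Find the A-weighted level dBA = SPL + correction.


A-weighting table: 500 Hz -> -3.2 dB correction
SPL_A = SPL + correction = 61.5 + (-3.2) = 58.3 dBA


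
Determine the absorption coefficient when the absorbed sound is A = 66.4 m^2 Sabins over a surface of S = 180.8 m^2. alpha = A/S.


Absorption coefficient = absorbed power / incident power
alpha = A / S = 66.4 / 180.8 = 0.36726


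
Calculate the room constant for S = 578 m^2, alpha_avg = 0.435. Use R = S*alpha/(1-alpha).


R = 578 * 0.435 / (1 - 0.435) = 445.01 m^2


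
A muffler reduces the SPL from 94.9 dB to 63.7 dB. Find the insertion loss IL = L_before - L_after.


Insertion loss = SPL without muffler - SPL with muffler
IL = 94.9 - 63.7 = 31.2 dB


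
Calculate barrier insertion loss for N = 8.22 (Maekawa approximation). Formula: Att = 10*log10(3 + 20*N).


3 + 20*N = 3 + 20*8.22 = 167.4
Att = 10*log10(167.4) = 22.238 dB
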